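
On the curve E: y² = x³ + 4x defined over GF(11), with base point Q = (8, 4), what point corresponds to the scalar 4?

(1, 7)

Repeated addition: build up to 4Q.
2Q: tangent at (8, 4): λ = (3·8² + 4)/(2·4) ≡ 9/8. 8⁻¹ ≡ 7 (mod 11), so λ ≡ 9·7 ≡ 8.
  x = λ² - 8 - 8 = 64 - 16 ≡ 4; y = λ·(8 - 4) - 4 ≡ 6. → (4, 6)
3Q: (4, 6) + (8, 4). λ = (4 - 6)/(8 - 4) ≡ 9/4 mod 11. 4⁻¹ ≡ 3 (mod 11), so λ ≡ 5.
  x = λ² - 4 - 8 = 25 - 12 ≡ 2; y = λ·(4 - 2) - 6 ≡ 4. → (2, 4)
4Q: (2, 4) + (8, 4). λ = (4 - 4)/(8 - 2) ≡ 0/6 mod 11. 6⁻¹ ≡ 2 (mod 11) since 6·2 = 12 ≡ 1, so λ ≡ 0.
  x = λ² - 2 - 8 = 0 - 10 ≡ 1; y = λ·(2 - 1) - 4 ≡ 7. → (1, 7)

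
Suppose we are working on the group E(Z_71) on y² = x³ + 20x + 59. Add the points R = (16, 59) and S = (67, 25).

(20, 62)

(16, 59) + (67, 25). λ = (25 - 59)/(67 - 16) ≡ 37/51 mod 71. 51⁻¹ ≡ 39 (mod 71) since 51·39 = 1989 ≡ 1, so λ ≡ 23.
  x = λ² - 16 - 67 = 529 - 83 ≡ 20; y = λ·(16 - 20) - 59 ≡ 62. → (20, 62)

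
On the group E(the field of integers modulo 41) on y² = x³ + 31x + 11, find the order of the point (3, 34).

2P: tangent at (3, 34): λ = (3·3² + 31)/(2·34) ≡ 17/27. 27⁻¹ ≡ 38 (mod 41), so λ ≡ 17·38 ≡ 31.
  x = λ² - 3 - 3 = 961 - 6 ≡ 12; y = λ·(3 - 12) - 34 ≡ 15. → (12, 15)
3P: (12, 15) + (3, 34). λ = (34 - 15)/(3 - 12) ≡ 19/32 mod 41. 32⁻¹ ≡ 9 (mod 41) since 32·9 = 288 ≡ 1, so λ ≡ 7.
  x = λ² - 12 - 3 = 49 - 15 ≡ 34; y = λ·(12 - 34) - 15 ≡ 36. → (34, 36)
4P: (34, 36) + (3, 34). λ = (34 - 36)/(3 - 34) ≡ 39/10 mod 41. 10⁻¹ ≡ 37 (mod 41), so λ ≡ 8.
  x = λ² - 34 - 3 = 64 - 37 ≡ 27; y = λ·(34 - 27) - 36 ≡ 20. → (27, 20)
5P: (27, 20) + (3, 34). λ = (34 - 20)/(3 - 27) ≡ 14/17 mod 41. 17⁻¹ ≡ 29 (mod 41), so λ ≡ 37.
  x = λ² - 27 - 3 = 1369 - 30 ≡ 27; y = λ·(27 - 27) - 20 ≡ 21. → (27, 21)
6P: (27, 21) + (3, 34). λ = (34 - 21)/(3 - 27) ≡ 13/17 mod 41. 17⁻¹ ≡ 29 (mod 41), so λ ≡ 8.
  x = λ² - 27 - 3 = 64 - 30 ≡ 34; y = λ·(27 - 34) - 21 ≡ 5. → (34, 5)
7P: (34, 5) + (3, 34). λ = (34 - 5)/(3 - 34) ≡ 29/10 mod 41. 10⁻¹ ≡ 37 (mod 41) since 10·37 = 370 ≡ 1, so λ ≡ 7.
  x = λ² - 34 - 3 = 49 - 37 ≡ 12; y = λ·(34 - 12) - 5 ≡ 26. → (12, 26)
8P: (12, 26) + (3, 34). λ = (34 - 26)/(3 - 12) ≡ 8/32 mod 41. 32⁻¹ ≡ 9 (mod 41), so λ ≡ 31.
  x = λ² - 12 - 3 = 961 - 15 ≡ 3; y = λ·(12 - 3) - 26 ≡ 7. → (3, 7)
9P: (3, 7) + (3, 34): same x and y₁ ≡ -y₂, so the sum is O.
9P = O, so the order is 9.

9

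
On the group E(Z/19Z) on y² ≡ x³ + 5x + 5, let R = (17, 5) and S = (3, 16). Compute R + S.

(17, 5) + (3, 16). λ = (16 - 5)/(3 - 17) ≡ 11/5 mod 19. 5⁻¹ ≡ 4 (mod 19), so λ ≡ 6.
  x = λ² - 17 - 3 = 36 - 20 ≡ 16; y = λ·(17 - 16) - 5 ≡ 1. → (16, 1)

(16, 1)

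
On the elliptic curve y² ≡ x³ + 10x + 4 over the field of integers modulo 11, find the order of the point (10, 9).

2P: tangent at (10, 9): λ = (3·10² + 10)/(2·9) ≡ 2/7. 7⁻¹ ≡ 8 (mod 11) since 7·8 = 56 ≡ 1, so λ ≡ 2·8 ≡ 5.
  x = λ² - 10 - 10 = 25 - 20 ≡ 5; y = λ·(10 - 5) - 9 ≡ 5. → (5, 5)
3P: (5, 5) + (10, 9). λ = (9 - 5)/(10 - 5) ≡ 4/5 mod 11. 5⁻¹ ≡ 9 (mod 11), so λ ≡ 3.
  x = λ² - 5 - 10 = 9 - 15 ≡ 5; y = λ·(5 - 5) - 5 ≡ 6. → (5, 6)
4P: (5, 6) + (10, 9). λ = (9 - 6)/(10 - 5) ≡ 3/5 mod 11. 5⁻¹ ≡ 9 (mod 11), so λ ≡ 5.
  x = λ² - 5 - 10 = 25 - 15 ≡ 10; y = λ·(5 - 10) - 6 ≡ 2. → (10, 2)
5P: (10, 2) + (10, 9): same x and y₁ ≡ -y₂, so the sum is O.
5P = O, so the order is 5.

5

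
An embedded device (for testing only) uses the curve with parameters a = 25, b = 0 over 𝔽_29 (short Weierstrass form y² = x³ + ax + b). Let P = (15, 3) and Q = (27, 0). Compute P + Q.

(7, 24)

(15, 3) + (27, 0). λ = (0 - 3)/(27 - 15) ≡ 26/12 mod 29. 12⁻¹ ≡ 17 (mod 29), so λ ≡ 7.
  x = λ² - 15 - 27 = 49 - 42 ≡ 7; y = λ·(15 - 7) - 3 ≡ 24. → (7, 24)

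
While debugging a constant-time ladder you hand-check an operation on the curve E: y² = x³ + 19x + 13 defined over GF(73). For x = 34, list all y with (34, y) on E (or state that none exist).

x³ + 19x + 13 = 39963 ≡ 32 (mod 73).
Square roots of 32 mod 73: 18 and 55 (since 18² = 324 ≡ 32).

18, 55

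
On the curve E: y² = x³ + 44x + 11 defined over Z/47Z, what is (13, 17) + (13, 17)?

tangent at (13, 17): λ = (3·13² + 44)/(2·17) ≡ 34/34. 34⁻¹ ≡ 18 (mod 47), so λ ≡ 34·18 ≡ 1.
  x = λ² - 13 - 13 = 1 - 26 ≡ 22; y = λ·(13 - 22) - 17 ≡ 21. → (22, 21)

(22, 21)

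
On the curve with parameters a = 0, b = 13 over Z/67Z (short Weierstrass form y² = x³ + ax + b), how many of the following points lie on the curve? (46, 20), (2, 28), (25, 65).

(46, 20): 20² ≡ 65, rhs ≡ 65 → on.
(2, 28): 28² ≡ 47, rhs ≡ 21 → off.
(25, 65): 65² ≡ 4, rhs ≡ 27 → off.

1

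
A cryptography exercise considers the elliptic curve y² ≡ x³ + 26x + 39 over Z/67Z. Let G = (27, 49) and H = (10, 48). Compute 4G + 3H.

(64, 1)

First 4G:
Double-and-add on 4 = (100)₂. Start with G = (27, 49) for the leading 1-bit.
double: tangent at (27, 49): λ = (3·27² + 26)/(2·49) ≡ 2/31. 31⁻¹ ≡ 13 (mod 67), so λ ≡ 2·13 ≡ 26.
  x = λ² - 27 - 27 = 676 - 54 ≡ 19; y = λ·(27 - 19) - 49 ≡ 25. → (19, 25)
double: tangent at (19, 25): λ = (3·19² + 26)/(2·25) ≡ 37/50. 50⁻¹ ≡ 63 (mod 67) since 50·63 = 3150 ≡ 1, so λ ≡ 37·63 ≡ 53.
  x = λ² - 19 - 19 = 2809 - 38 ≡ 24; y = λ·(19 - 24) - 25 ≡ 45. → (24, 45)
4G = (24, 45).
Next 3H:
Repeated addition: build up to 3H.
2H: tangent at (10, 48): λ = (3·10² + 26)/(2·48) ≡ 58/29. 29⁻¹ ≡ 37 (mod 67), so λ ≡ 58·37 ≡ 2.
  x = λ² - 10 - 10 = 4 - 20 ≡ 51; y = λ·(10 - 51) - 48 ≡ 4. → (51, 4)
3H: (51, 4) + (10, 48). λ = (48 - 4)/(10 - 51) ≡ 44/26 mod 67. 26⁻¹ ≡ 49 (mod 67), so λ ≡ 12.
  x = λ² - 51 - 10 = 144 - 61 ≡ 16; y = λ·(51 - 16) - 4 ≡ 14. → (16, 14)
3H = (16, 14).
Finally 4G + 3H:
(24, 45) + (16, 14). λ = (14 - 45)/(16 - 24) ≡ 36/59 mod 67. 59⁻¹ ≡ 25 (mod 67), so λ ≡ 29.
  x = λ² - 24 - 16 = 841 - 40 ≡ 64; y = λ·(24 - 64) - 45 ≡ 1. → (64, 1)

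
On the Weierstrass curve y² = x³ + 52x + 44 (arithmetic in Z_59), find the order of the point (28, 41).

10

2P: tangent at (28, 41): λ = (3·28² + 52)/(2·41) ≡ 44/23. 23⁻¹ ≡ 18 (mod 59) since 23·18 = 414 ≡ 1, so λ ≡ 44·18 ≡ 25.
  x = λ² - 28 - 28 = 625 - 56 ≡ 38; y = λ·(28 - 38) - 41 ≡ 4. → (38, 4)
3P: (38, 4) + (28, 41). λ = (41 - 4)/(28 - 38) ≡ 37/49 mod 59. 49⁻¹ ≡ 53 (mod 59), so λ ≡ 14.
  x = λ² - 38 - 28 = 196 - 66 ≡ 12; y = λ·(38 - 12) - 4 ≡ 6. → (12, 6)
4P: (12, 6) + (28, 41). λ = (41 - 6)/(28 - 12) ≡ 35/16 mod 59. 16⁻¹ ≡ 48 (mod 59), so λ ≡ 28.
  x = λ² - 12 - 28 = 784 - 40 ≡ 36; y = λ·(12 - 36) - 6 ≡ 30. → (36, 30)
5P: (36, 30) + (28, 41). λ = (41 - 30)/(28 - 36) ≡ 11/51 mod 59. 51⁻¹ ≡ 22 (mod 59), so λ ≡ 6.
  x = λ² - 36 - 28 = 36 - 64 ≡ 31; y = λ·(36 - 31) - 30 ≡ 0. → (31, 0)
6P: (31, 0) + (28, 41). λ = (41 - 0)/(28 - 31) ≡ 41/56 mod 59. 56⁻¹ ≡ 39 (mod 59), so λ ≡ 6.
  x = λ² - 31 - 28 = 36 - 59 ≡ 36; y = λ·(31 - 36) - 0 ≡ 29. → (36, 29)
7P: (36, 29) + (28, 41). λ = (41 - 29)/(28 - 36) ≡ 12/51 mod 59. 51⁻¹ ≡ 22 (mod 59) since 51·22 = 1122 ≡ 1, so λ ≡ 28.
  x = λ² - 36 - 28 = 784 - 64 ≡ 12; y = λ·(36 - 12) - 29 ≡ 53. → (12, 53)
8P: (12, 53) + (28, 41). λ = (41 - 53)/(28 - 12) ≡ 47/16 mod 59. 16⁻¹ ≡ 48 (mod 59) since 16·48 = 768 ≡ 1, so λ ≡ 14.
  x = λ² - 12 - 28 = 196 - 40 ≡ 38; y = λ·(12 - 38) - 53 ≡ 55. → (38, 55)
9P: (38, 55) + (28, 41). λ = (41 - 55)/(28 - 38) ≡ 45/49 mod 59. 49⁻¹ ≡ 53 (mod 59), so λ ≡ 25.
  x = λ² - 38 - 28 = 625 - 66 ≡ 28; y = λ·(38 - 28) - 55 ≡ 18. → (28, 18)
10P: (28, 18) + (28, 41): same x and y₁ ≡ -y₂, so the sum is ∞.
10P = ∞, so the order is 10.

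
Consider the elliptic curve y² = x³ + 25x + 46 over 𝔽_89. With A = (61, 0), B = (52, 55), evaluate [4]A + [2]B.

(69, 88)

First 4A:
Double-and-add on 4 = (100)₂. Start with A = (61, 0) for the leading 1-bit.
double: (61, 0) + (61, 0): same x and y₁ ≡ -y₂, so the sum is 𝒪.
double: 𝒪 + 𝒪 = 𝒪 (identity).
4A = 𝒪.
Next 2B:
Repeated addition: build up to 2B.
2B: tangent at (52, 55): λ = (3·52² + 25)/(2·55) ≡ 38/21. 21⁻¹ ≡ 17 (mod 89) since 21·17 = 357 ≡ 1, so λ ≡ 38·17 ≡ 23.
  x = λ² - 52 - 52 = 529 - 104 ≡ 69; y = λ·(52 - 69) - 55 ≡ 88. → (69, 88)
2B = (69, 88).
Finally 4A + 2B:
𝒪 + (69, 88) = (69, 88) (identity).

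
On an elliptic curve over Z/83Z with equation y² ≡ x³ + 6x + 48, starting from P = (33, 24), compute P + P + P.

Repeated addition: build up to 3P.
2P: tangent at (33, 24): λ = (3·33² + 6)/(2·24) ≡ 36/48. 48⁻¹ ≡ 64 (mod 83) since 48·64 = 3072 ≡ 1, so λ ≡ 36·64 ≡ 63.
  x = λ² - 33 - 33 = 3969 - 66 ≡ 2; y = λ·(33 - 2) - 24 ≡ 20. → (2, 20)
3P: (2, 20) + (33, 24). λ = (24 - 20)/(33 - 2) ≡ 4/31 mod 83. 31⁻¹ ≡ 75 (mod 83), so λ ≡ 51.
  x = λ² - 2 - 33 = 2601 - 35 ≡ 76; y = λ·(2 - 76) - 20 ≡ 24. → (76, 24)

(76, 24)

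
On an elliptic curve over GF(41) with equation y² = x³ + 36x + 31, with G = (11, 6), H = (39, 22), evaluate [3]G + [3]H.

(22, 14)

First 3G:
Repeated addition: build up to 3G.
2G: tangent at (11, 6): λ = (3·11² + 36)/(2·6) ≡ 30/12. 12⁻¹ ≡ 24 (mod 41), so λ ≡ 30·24 ≡ 23.
  x = λ² - 11 - 11 = 529 - 22 ≡ 15; y = λ·(11 - 15) - 6 ≡ 25. → (15, 25)
3G: (15, 25) + (11, 6). λ = (6 - 25)/(11 - 15) ≡ 22/37 mod 41. 37⁻¹ ≡ 10 (mod 41), so λ ≡ 15.
  x = λ² - 15 - 11 = 225 - 26 ≡ 35; y = λ·(15 - 35) - 25 ≡ 3. → (35, 3)
3G = (35, 3).
Next 3H:
Repeated addition: build up to 3H.
2H: tangent at (39, 22): λ = (3·39² + 36)/(2·22) ≡ 7/3. 3⁻¹ ≡ 14 (mod 41), so λ ≡ 7·14 ≡ 16.
  x = λ² - 39 - 39 = 256 - 78 ≡ 14; y = λ·(39 - 14) - 22 ≡ 9. → (14, 9)
3H: (14, 9) + (39, 22). λ = (22 - 9)/(39 - 14) ≡ 13/25 mod 41. 25⁻¹ ≡ 23 (mod 41) since 25·23 = 575 ≡ 1, so λ ≡ 12.
  x = λ² - 14 - 39 = 144 - 53 ≡ 9; y = λ·(14 - 9) - 9 ≡ 10. → (9, 10)
3H = (9, 10).
Finally 3G + 3H:
(35, 3) + (9, 10). λ = (10 - 3)/(9 - 35) ≡ 7/15 mod 41. 15⁻¹ ≡ 11 (mod 41) since 15·11 = 165 ≡ 1, so λ ≡ 36.
  x = λ² - 35 - 9 = 1296 - 44 ≡ 22; y = λ·(35 - 22) - 3 ≡ 14. → (22, 14)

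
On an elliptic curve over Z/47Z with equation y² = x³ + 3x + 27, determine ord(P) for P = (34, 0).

2

2P: (34, 0) + (34, 0): same x and y₁ ≡ -y₂, so the sum is the point at infinity.
2P = the point at infinity, so the order is 2.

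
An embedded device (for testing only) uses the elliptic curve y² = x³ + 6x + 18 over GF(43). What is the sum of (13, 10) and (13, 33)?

O

The two points share x = 13 and their y-coordinates satisfy 10 + 33 ≡ 0 (mod 43), so they are inverses. Their sum is O.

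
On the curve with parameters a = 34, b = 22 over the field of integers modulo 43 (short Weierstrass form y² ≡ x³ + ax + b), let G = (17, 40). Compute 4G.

Repeated addition: build up to 4G.
2G: tangent at (17, 40): λ = (3·17² + 34)/(2·40) ≡ 41/37. 37⁻¹ ≡ 7 (mod 43), so λ ≡ 41·7 ≡ 29.
  x = λ² - 17 - 17 = 841 - 34 ≡ 33; y = λ·(17 - 33) - 40 ≡ 12. → (33, 12)
3G: (33, 12) + (17, 40). λ = (40 - 12)/(17 - 33) ≡ 28/27 mod 43. 27⁻¹ ≡ 8 (mod 43), so λ ≡ 9.
  x = λ² - 33 - 17 = 81 - 50 ≡ 31; y = λ·(33 - 31) - 12 ≡ 6. → (31, 6)
4G: (31, 6) + (17, 40). λ = (40 - 6)/(17 - 31) ≡ 34/29 mod 43. 29⁻¹ ≡ 3 (mod 43), so λ ≡ 16.
  x = λ² - 31 - 17 = 256 - 48 ≡ 36; y = λ·(31 - 36) - 6 ≡ 0. → (36, 0)

(36, 0)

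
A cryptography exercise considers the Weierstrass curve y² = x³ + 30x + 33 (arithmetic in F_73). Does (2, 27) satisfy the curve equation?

no

y² = 27² ≡ 72; x³ + 30x + 33 = 101 ≡ 28 (mod 73). 72 ≠ 28.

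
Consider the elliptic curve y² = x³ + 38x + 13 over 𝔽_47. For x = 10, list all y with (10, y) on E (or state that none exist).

x³ + 38x + 13 = 1393 ≡ 30 (mod 47).
30 is a non-residue mod 47; no y exists.

none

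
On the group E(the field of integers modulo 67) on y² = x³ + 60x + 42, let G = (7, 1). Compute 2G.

tangent at (7, 1): λ = (3·7² + 60)/(2·1) ≡ 6/2. 2⁻¹ ≡ 34 (mod 67), so λ ≡ 6·34 ≡ 3.
  x = λ² - 7 - 7 = 9 - 14 ≡ 62; y = λ·(7 - 62) - 1 ≡ 35. → (62, 35)

(62, 35)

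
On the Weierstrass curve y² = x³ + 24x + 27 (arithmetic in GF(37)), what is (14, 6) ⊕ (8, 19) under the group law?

(31, 0)

(14, 6) + (8, 19). λ = (19 - 6)/(8 - 14) ≡ 13/31 mod 37. 31⁻¹ ≡ 6 (mod 37) since 31·6 = 186 ≡ 1, so λ ≡ 4.
  x = λ² - 14 - 8 = 16 - 22 ≡ 31; y = λ·(14 - 31) - 6 ≡ 0. → (31, 0)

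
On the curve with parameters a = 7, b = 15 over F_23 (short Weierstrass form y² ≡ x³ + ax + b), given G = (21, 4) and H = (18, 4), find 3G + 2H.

(20, 6)

First 3G:
Repeated addition: build up to 3G.
2G: tangent at (21, 4): λ = (3·21² + 7)/(2·4) ≡ 19/8. 8⁻¹ ≡ 3 (mod 23) since 8·3 = 24 ≡ 1, so λ ≡ 19·3 ≡ 11.
  x = λ² - 21 - 21 = 121 - 42 ≡ 10; y = λ·(21 - 10) - 4 ≡ 2. → (10, 2)
3G: (10, 2) + (21, 4). λ = (4 - 2)/(21 - 10) ≡ 2/11 mod 23. 11⁻¹ ≡ 21 (mod 23), so λ ≡ 19.
  x = λ² - 10 - 21 = 361 - 31 ≡ 8; y = λ·(10 - 8) - 2 ≡ 13. → (8, 13)
3G = (8, 13).
Next 2H:
Repeated addition: build up to 2H.
2H: tangent at (18, 4): λ = (3·18² + 7)/(2·4) ≡ 13/8. 8⁻¹ ≡ 3 (mod 23), so λ ≡ 13·3 ≡ 16.
  x = λ² - 18 - 18 = 256 - 36 ≡ 13; y = λ·(18 - 13) - 4 ≡ 7. → (13, 7)
2H = (13, 7).
Finally 3G + 2H:
(8, 13) + (13, 7). λ = (7 - 13)/(13 - 8) ≡ 17/5 mod 23. 5⁻¹ ≡ 14 (mod 23) since 5·14 = 70 ≡ 1, so λ ≡ 8.
  x = λ² - 8 - 13 = 64 - 21 ≡ 20; y = λ·(8 - 20) - 13 ≡ 6. → (20, 6)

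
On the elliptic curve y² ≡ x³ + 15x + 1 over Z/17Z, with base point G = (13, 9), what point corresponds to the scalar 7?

Repeated addition: build up to 7G.
2G: tangent at (13, 9): λ = (3·13² + 15)/(2·9) ≡ 12/1. 1⁻¹ ≡ 1 (mod 17), so λ ≡ 12·1 ≡ 12.
  x = λ² - 13 - 13 = 144 - 26 ≡ 16; y = λ·(13 - 16) - 9 ≡ 6. → (16, 6)
3G: (16, 6) + (13, 9). λ = (9 - 6)/(13 - 16) ≡ 3/14 mod 17. 14⁻¹ ≡ 11 (mod 17), so λ ≡ 16.
  x = λ² - 16 - 13 = 256 - 29 ≡ 6; y = λ·(16 - 6) - 6 ≡ 1. → (6, 1)
4G: (6, 1) + (13, 9). λ = (9 - 1)/(13 - 6) ≡ 8/7 mod 17. 7⁻¹ ≡ 5 (mod 17), so λ ≡ 6.
  x = λ² - 6 - 13 = 36 - 19 ≡ 0; y = λ·(6 - 0) - 1 ≡ 1. → (0, 1)
5G: (0, 1) + (13, 9). λ = (9 - 1)/(13 - 0) ≡ 8/13 mod 17. 13⁻¹ ≡ 4 (mod 17) since 13·4 = 52 ≡ 1, so λ ≡ 15.
  x = λ² - 0 - 13 = 225 - 13 ≡ 8; y = λ·(0 - 8) - 1 ≡ 15. → (8, 15)
6G: (8, 15) + (13, 9). λ = (9 - 15)/(13 - 8) ≡ 11/5 mod 17. 5⁻¹ ≡ 7 (mod 17), so λ ≡ 9.
  x = λ² - 8 - 13 = 81 - 21 ≡ 9; y = λ·(8 - 9) - 15 ≡ 10. → (9, 10)
7G: (9, 10) + (13, 9). λ = (9 - 10)/(13 - 9) ≡ 16/4 mod 17. 4⁻¹ ≡ 13 (mod 17), so λ ≡ 4.
  x = λ² - 9 - 13 = 16 - 22 ≡ 11; y = λ·(9 - 11) - 10 ≡ 16. → (11, 16)

(11, 16)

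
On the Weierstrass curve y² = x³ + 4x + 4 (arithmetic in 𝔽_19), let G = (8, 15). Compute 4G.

Repeated addition: build up to 4G.
2G: tangent at (8, 15): λ = (3·8² + 4)/(2·15) ≡ 6/11. 11⁻¹ ≡ 7 (mod 19), so λ ≡ 6·7 ≡ 4.
  x = λ² - 8 - 8 = 16 - 16 ≡ 0; y = λ·(8 - 0) - 15 ≡ 17. → (0, 17)
3G: (0, 17) + (8, 15). λ = (15 - 17)/(8 - 0) ≡ 17/8 mod 19. 8⁻¹ ≡ 12 (mod 19), so λ ≡ 14.
  x = λ² - 0 - 8 = 196 - 8 ≡ 17; y = λ·(0 - 17) - 17 ≡ 11. → (17, 11)
4G: (17, 11) + (8, 15). λ = (15 - 11)/(8 - 17) ≡ 4/10 mod 19. 10⁻¹ ≡ 2 (mod 19) since 10·2 = 20 ≡ 1, so λ ≡ 8.
  x = λ² - 17 - 8 = 64 - 25 ≡ 1; y = λ·(17 - 1) - 11 ≡ 3. → (1, 3)

(1, 3)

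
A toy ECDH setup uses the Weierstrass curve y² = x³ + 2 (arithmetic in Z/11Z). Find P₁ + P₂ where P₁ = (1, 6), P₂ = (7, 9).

(6, 8)

(1, 6) + (7, 9). λ = (9 - 6)/(7 - 1) ≡ 3/6 mod 11. 6⁻¹ ≡ 2 (mod 11), so λ ≡ 6.
  x = λ² - 1 - 7 = 36 - 8 ≡ 6; y = λ·(1 - 6) - 6 ≡ 8. → (6, 8)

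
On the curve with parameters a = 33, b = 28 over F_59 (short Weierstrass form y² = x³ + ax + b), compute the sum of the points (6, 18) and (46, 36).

(6, 18) + (46, 36). λ = (36 - 18)/(46 - 6) ≡ 18/40 mod 59. 40⁻¹ ≡ 31 (mod 59) since 40·31 = 1240 ≡ 1, so λ ≡ 27.
  x = λ² - 6 - 46 = 729 - 52 ≡ 28; y = λ·(6 - 28) - 18 ≡ 37. → (28, 37)

(28, 37)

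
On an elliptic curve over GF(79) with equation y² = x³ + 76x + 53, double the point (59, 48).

(61, 11)

tangent at (59, 48): λ = (3·59² + 76)/(2·48) ≡ 12/17. 17⁻¹ ≡ 14 (mod 79), so λ ≡ 12·14 ≡ 10.
  x = λ² - 59 - 59 = 100 - 118 ≡ 61; y = λ·(59 - 61) - 48 ≡ 11. → (61, 11)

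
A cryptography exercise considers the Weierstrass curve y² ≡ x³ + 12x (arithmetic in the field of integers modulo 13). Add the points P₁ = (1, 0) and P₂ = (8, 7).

(1, 0) + (8, 7). λ = (7 - 0)/(8 - 1) ≡ 7/7 mod 13. 7⁻¹ ≡ 2 (mod 13), so λ ≡ 1.
  x = λ² - 1 - 8 = 1 - 9 ≡ 5; y = λ·(1 - 5) - 0 ≡ 9. → (5, 9)

(5, 9)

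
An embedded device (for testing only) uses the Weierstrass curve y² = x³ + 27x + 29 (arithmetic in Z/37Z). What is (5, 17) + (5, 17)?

(36, 1)

tangent at (5, 17): λ = (3·5² + 27)/(2·17) ≡ 28/34. 34⁻¹ ≡ 12 (mod 37), so λ ≡ 28·12 ≡ 3.
  x = λ² - 5 - 5 = 9 - 10 ≡ 36; y = λ·(5 - 36) - 17 ≡ 1. → (36, 1)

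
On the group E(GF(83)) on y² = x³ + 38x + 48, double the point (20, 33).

(38, 67)

tangent at (20, 33): λ = (3·20² + 38)/(2·33) ≡ 76/66. 66⁻¹ ≡ 39 (mod 83), so λ ≡ 76·39 ≡ 59.
  x = λ² - 20 - 20 = 3481 - 40 ≡ 38; y = λ·(20 - 38) - 33 ≡ 67. → (38, 67)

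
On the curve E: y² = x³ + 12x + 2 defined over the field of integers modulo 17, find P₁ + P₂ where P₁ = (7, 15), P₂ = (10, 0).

(7, 15) + (10, 0). λ = (0 - 15)/(10 - 7) ≡ 2/3 mod 17. 3⁻¹ ≡ 6 (mod 17) since 3·6 = 18 ≡ 1, so λ ≡ 12.
  x = λ² - 7 - 10 = 144 - 17 ≡ 8; y = λ·(7 - 8) - 15 ≡ 7. → (8, 7)

(8, 7)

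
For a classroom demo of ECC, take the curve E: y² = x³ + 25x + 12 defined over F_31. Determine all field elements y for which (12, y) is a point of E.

x³ + 25x + 12 = 2040 ≡ 25 (mod 31).
Square roots of 25 mod 31: 5 and 26 (since 5² = 25 ≡ 25).

5, 26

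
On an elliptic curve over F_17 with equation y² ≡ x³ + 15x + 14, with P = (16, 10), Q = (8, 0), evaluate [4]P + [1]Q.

First 4P:
Double-and-add on 4 = (100)₂. Start with P = (16, 10) for the leading 1-bit.
double: tangent at (16, 10): λ = (3·16² + 15)/(2·10) ≡ 1/3. 3⁻¹ ≡ 6 (mod 17) since 3·6 = 18 ≡ 1, so λ ≡ 1·6 ≡ 6.
  x = λ² - 16 - 16 = 36 - 32 ≡ 4; y = λ·(16 - 4) - 10 ≡ 11. → (4, 11)
double: tangent at (4, 11): λ = (3·4² + 15)/(2·11) ≡ 12/5. 5⁻¹ ≡ 7 (mod 17), so λ ≡ 12·7 ≡ 16.
  x = λ² - 4 - 4 = 256 - 8 ≡ 10; y = λ·(4 - 10) - 11 ≡ 12. → (10, 12)
4P = (10, 12).
Finally 4P + Q:
(10, 12) + (8, 0). λ = (0 - 12)/(8 - 10) ≡ 5/15 mod 17. 15⁻¹ ≡ 8 (mod 17), so λ ≡ 6.
  x = λ² - 10 - 8 = 36 - 18 ≡ 1; y = λ·(10 - 1) - 12 ≡ 8. → (1, 8)

(1, 8)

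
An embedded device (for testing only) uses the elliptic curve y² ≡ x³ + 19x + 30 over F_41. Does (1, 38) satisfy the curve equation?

yes

y² = 38² ≡ 9; x³ + 19x + 30 = 50 ≡ 9 (mod 41). 9 = 9.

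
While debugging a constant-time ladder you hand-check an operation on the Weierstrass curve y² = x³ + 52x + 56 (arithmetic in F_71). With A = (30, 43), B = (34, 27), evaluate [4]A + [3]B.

(34, 44)

First 4A:
Double-and-add on 4 = (100)₂. Start with A = (30, 43) for the leading 1-bit.
double: tangent at (30, 43): λ = (3·30² + 52)/(2·43) ≡ 54/15. 15⁻¹ ≡ 19 (mod 71) since 15·19 = 285 ≡ 1, so λ ≡ 54·19 ≡ 32.
  x = λ² - 30 - 30 = 1024 - 60 ≡ 41; y = λ·(30 - 41) - 43 ≡ 31. → (41, 31)
double: tangent at (41, 31): λ = (3·41² + 52)/(2·31) ≡ 54/62. 62⁻¹ ≡ 63 (mod 71), so λ ≡ 54·63 ≡ 65.
  x = λ² - 41 - 41 = 4225 - 82 ≡ 25; y = λ·(41 - 25) - 31 ≡ 15. → (25, 15)
4A = (25, 15).
Next 3B:
Repeated addition: build up to 3B.
2B: tangent at (34, 27): λ = (3·34² + 52)/(2·27) ≡ 41/54. 54⁻¹ ≡ 25 (mod 71), so λ ≡ 41·25 ≡ 31.
  x = λ² - 34 - 34 = 961 - 68 ≡ 41; y = λ·(34 - 41) - 27 ≡ 40. → (41, 40)
3B: (41, 40) + (34, 27). λ = (27 - 40)/(34 - 41) ≡ 58/64 mod 71. 64⁻¹ ≡ 10 (mod 71), so λ ≡ 12.
  x = λ² - 41 - 34 = 144 - 75 ≡ 69; y = λ·(41 - 69) - 40 ≡ 50. → (69, 50)
3B = (69, 50).
Finally 4A + 3B:
(25, 15) + (69, 50). λ = (50 - 15)/(69 - 25) ≡ 35/44 mod 71. 44⁻¹ ≡ 21 (mod 71) since 44·21 = 924 ≡ 1, so λ ≡ 25.
  x = λ² - 25 - 69 = 625 - 94 ≡ 34; y = λ·(25 - 34) - 15 ≡ 44. → (34, 44)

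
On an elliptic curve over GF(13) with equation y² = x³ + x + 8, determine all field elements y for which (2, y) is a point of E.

x³ + 1x + 8 = 18 ≡ 5 (mod 13).
5 is a non-residue mod 13; no y exists.

none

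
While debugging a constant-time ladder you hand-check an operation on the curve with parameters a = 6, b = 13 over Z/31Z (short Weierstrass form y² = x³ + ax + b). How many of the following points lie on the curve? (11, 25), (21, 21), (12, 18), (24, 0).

(11, 25): 25² ≡ 5, rhs ≡ 15 → off.
(21, 21): 21² ≡ 7, rhs ≡ 7 → on.
(12, 18): 18² ≡ 14, rhs ≡ 15 → off.
(24, 0): 0² ≡ 0, rhs ≡ 0 → on.

2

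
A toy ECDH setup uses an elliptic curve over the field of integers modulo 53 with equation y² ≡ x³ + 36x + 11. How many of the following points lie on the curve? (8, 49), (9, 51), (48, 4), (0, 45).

(8, 49): 49² ≡ 16, rhs ≡ 16 → on.
(9, 51): 51² ≡ 4, rhs ≡ 4 → on.
(48, 4): 4² ≡ 16, rhs ≡ 24 → off.
(0, 45): 45² ≡ 11, rhs ≡ 11 → on.

3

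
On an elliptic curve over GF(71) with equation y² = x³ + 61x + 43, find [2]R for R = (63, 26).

(46, 69)

tangent at (63, 26): λ = (3·63² + 61)/(2·26) ≡ 40/52. 52⁻¹ ≡ 56 (mod 71), so λ ≡ 40·56 ≡ 39.
  x = λ² - 63 - 63 = 1521 - 126 ≡ 46; y = λ·(63 - 46) - 26 ≡ 69. → (46, 69)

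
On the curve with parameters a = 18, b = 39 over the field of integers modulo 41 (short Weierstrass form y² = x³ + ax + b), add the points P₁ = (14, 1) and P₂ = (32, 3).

(35, 24)

(14, 1) + (32, 3). λ = (3 - 1)/(32 - 14) ≡ 2/18 mod 41. 18⁻¹ ≡ 16 (mod 41), so λ ≡ 32.
  x = λ² - 14 - 32 = 1024 - 46 ≡ 35; y = λ·(14 - 35) - 1 ≡ 24. → (35, 24)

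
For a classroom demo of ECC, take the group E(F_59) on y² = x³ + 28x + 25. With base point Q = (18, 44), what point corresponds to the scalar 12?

(21, 32)

Repeated addition: build up to 12Q.
2Q: tangent at (18, 44): λ = (3·18² + 28)/(2·44) ≡ 56/29. 29⁻¹ ≡ 57 (mod 59), so λ ≡ 56·57 ≡ 6.
  x = λ² - 18 - 18 = 36 - 36 ≡ 0; y = λ·(18 - 0) - 44 ≡ 5. → (0, 5)
3Q: (0, 5) + (18, 44). λ = (44 - 5)/(18 - 0) ≡ 39/18 mod 59. 18⁻¹ ≡ 23 (mod 59) since 18·23 = 414 ≡ 1, so λ ≡ 12.
  x = λ² - 0 - 18 = 144 - 18 ≡ 8; y = λ·(0 - 8) - 5 ≡ 17. → (8, 17)
4Q: (8, 17) + (18, 44). λ = (44 - 17)/(18 - 8) ≡ 27/10 mod 59. 10⁻¹ ≡ 6 (mod 59), so λ ≡ 44.
  x = λ² - 8 - 18 = 1936 - 26 ≡ 22; y = λ·(8 - 22) - 17 ≡ 16. → (22, 16)
5Q: (22, 16) + (18, 44). λ = (44 - 16)/(18 - 22) ≡ 28/55 mod 59. 55⁻¹ ≡ 44 (mod 59) since 55·44 = 2420 ≡ 1, so λ ≡ 52.
  x = λ² - 22 - 18 = 2704 - 40 ≡ 9; y = λ·(22 - 9) - 16 ≡ 11. → (9, 11)
6Q: (9, 11) + (18, 44). λ = (44 - 11)/(18 - 9) ≡ 33/9 mod 59. 9⁻¹ ≡ 46 (mod 59), so λ ≡ 43.
  x = λ² - 9 - 18 = 1849 - 27 ≡ 52; y = λ·(9 - 52) - 11 ≡ 28. → (52, 28)
7Q: (52, 28) + (18, 44). λ = (44 - 28)/(18 - 52) ≡ 16/25 mod 59. 25⁻¹ ≡ 26 (mod 59), so λ ≡ 3.
  x = λ² - 52 - 18 = 9 - 70 ≡ 57; y = λ·(52 - 57) - 28 ≡ 16. → (57, 16)
8Q: (57, 16) + (18, 44). λ = (44 - 16)/(18 - 57) ≡ 28/20 mod 59. 20⁻¹ ≡ 3 (mod 59), so λ ≡ 25.
  x = λ² - 57 - 18 = 625 - 75 ≡ 19; y = λ·(57 - 19) - 16 ≡ 49. → (19, 49)
9Q: (19, 49) + (18, 44). λ = (44 - 49)/(18 - 19) ≡ 54/58 mod 59. 58⁻¹ ≡ 58 (mod 59), so λ ≡ 5.
  x = λ² - 19 - 18 = 25 - 37 ≡ 47; y = λ·(19 - 47) - 49 ≡ 47. → (47, 47)
10Q: (47, 47) + (18, 44). λ = (44 - 47)/(18 - 47) ≡ 56/30 mod 59. 30⁻¹ ≡ 2 (mod 59), so λ ≡ 53.
  x = λ² - 47 - 18 = 2809 - 65 ≡ 30; y = λ·(47 - 30) - 47 ≡ 28. → (30, 28)
11Q: (30, 28) + (18, 44). λ = (44 - 28)/(18 - 30) ≡ 16/47 mod 59. 47⁻¹ ≡ 54 (mod 59), so λ ≡ 38.
  x = λ² - 30 - 18 = 1444 - 48 ≡ 39; y = λ·(30 - 39) - 28 ≡ 43. → (39, 43)
12Q: (39, 43) + (18, 44). λ = (44 - 43)/(18 - 39) ≡ 1/38 mod 59. 38⁻¹ ≡ 14 (mod 59), so λ ≡ 14.
  x = λ² - 39 - 18 = 196 - 57 ≡ 21; y = λ·(39 - 21) - 43 ≡ 32. → (21, 32)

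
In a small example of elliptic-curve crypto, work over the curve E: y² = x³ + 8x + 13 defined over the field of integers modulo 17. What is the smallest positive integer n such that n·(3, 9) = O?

2P: tangent at (3, 9): λ = (3·3² + 8)/(2·9) ≡ 1/1. 1⁻¹ ≡ 1 (mod 17), so λ ≡ 1·1 ≡ 1.
  x = λ² - 3 - 3 = 1 - 6 ≡ 12; y = λ·(3 - 12) - 9 ≡ 16. → (12, 16)
3P: (12, 16) + (3, 9). λ = (9 - 16)/(3 - 12) ≡ 10/8 mod 17. 8⁻¹ ≡ 15 (mod 17) since 8·15 = 120 ≡ 1, so λ ≡ 14.
  x = λ² - 12 - 3 = 196 - 15 ≡ 11; y = λ·(12 - 11) - 16 ≡ 15. → (11, 15)
4P: (11, 15) + (3, 9). λ = (9 - 15)/(3 - 11) ≡ 11/9 mod 17. 9⁻¹ ≡ 2 (mod 17), so λ ≡ 5.
  x = λ² - 11 - 3 = 25 - 14 ≡ 11; y = λ·(11 - 11) - 15 ≡ 2. → (11, 2)
5P: (11, 2) + (3, 9). λ = (9 - 2)/(3 - 11) ≡ 7/9 mod 17. 9⁻¹ ≡ 2 (mod 17), so λ ≡ 14.
  x = λ² - 11 - 3 = 196 - 14 ≡ 12; y = λ·(11 - 12) - 2 ≡ 1. → (12, 1)
6P: (12, 1) + (3, 9). λ = (9 - 1)/(3 - 12) ≡ 8/8 mod 17. 8⁻¹ ≡ 15 (mod 17), so λ ≡ 1.
  x = λ² - 12 - 3 = 1 - 15 ≡ 3; y = λ·(12 - 3) - 1 ≡ 8. → (3, 8)
7P: (3, 8) + (3, 9): same x and y₁ ≡ -y₂, so the sum is O.
7P = O, so the order is 7.

7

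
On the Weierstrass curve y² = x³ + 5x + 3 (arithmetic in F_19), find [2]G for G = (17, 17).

(9, 6)

tangent at (17, 17): λ = (3·17² + 5)/(2·17) ≡ 17/15. 15⁻¹ ≡ 14 (mod 19), so λ ≡ 17·14 ≡ 10.
  x = λ² - 17 - 17 = 100 - 34 ≡ 9; y = λ·(17 - 9) - 17 ≡ 6. → (9, 6)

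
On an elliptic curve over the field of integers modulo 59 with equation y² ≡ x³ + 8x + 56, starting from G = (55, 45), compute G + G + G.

Repeated addition: build up to 3G.
2G: tangent at (55, 45): λ = (3·55² + 8)/(2·45) ≡ 56/31. 31⁻¹ ≡ 40 (mod 59) since 31·40 = 1240 ≡ 1, so λ ≡ 56·40 ≡ 57.
  x = λ² - 55 - 55 = 3249 - 110 ≡ 12; y = λ·(55 - 12) - 45 ≡ 46. → (12, 46)
3G: (12, 46) + (55, 45). λ = (45 - 46)/(55 - 12) ≡ 58/43 mod 59. 43⁻¹ ≡ 11 (mod 59), so λ ≡ 48.
  x = λ² - 12 - 55 = 2304 - 67 ≡ 54; y = λ·(12 - 54) - 46 ≡ 3. → (54, 3)

(54, 3)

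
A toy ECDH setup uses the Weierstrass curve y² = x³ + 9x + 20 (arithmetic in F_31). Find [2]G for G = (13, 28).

tangent at (13, 28): λ = (3·13² + 9)/(2·28) ≡ 20/25. 25⁻¹ ≡ 5 (mod 31), so λ ≡ 20·5 ≡ 7.
  x = λ² - 13 - 13 = 49 - 26 ≡ 23; y = λ·(13 - 23) - 28 ≡ 26. → (23, 26)

(23, 26)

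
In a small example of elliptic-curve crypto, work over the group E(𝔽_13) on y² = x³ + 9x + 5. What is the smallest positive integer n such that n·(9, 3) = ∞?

9

2P: tangent at (9, 3): λ = (3·9² + 9)/(2·3) ≡ 5/6. 6⁻¹ ≡ 11 (mod 13) since 6·11 = 66 ≡ 1, so λ ≡ 5·11 ≡ 3.
  x = λ² - 9 - 9 = 9 - 18 ≡ 4; y = λ·(9 - 4) - 3 ≡ 12. → (4, 12)
3P: (4, 12) + (9, 3). λ = (3 - 12)/(9 - 4) ≡ 4/5 mod 13. 5⁻¹ ≡ 8 (mod 13), so λ ≡ 6.
  x = λ² - 4 - 9 = 36 - 13 ≡ 10; y = λ·(4 - 10) - 12 ≡ 4. → (10, 4)
4P: (10, 4) + (9, 3). λ = (3 - 4)/(9 - 10) ≡ 12/12 mod 13. 12⁻¹ ≡ 12 (mod 13), so λ ≡ 1.
  x = λ² - 10 - 9 = 1 - 19 ≡ 8; y = λ·(10 - 8) - 4 ≡ 11. → (8, 11)
5P: (8, 11) + (9, 3). λ = (3 - 11)/(9 - 8) ≡ 5/1 mod 13. 1⁻¹ ≡ 1 (mod 13), so λ ≡ 5.
  x = λ² - 8 - 9 = 25 - 17 ≡ 8; y = λ·(8 - 8) - 11 ≡ 2. → (8, 2)
6P: (8, 2) + (9, 3). λ = (3 - 2)/(9 - 8) ≡ 1/1 mod 13. 1⁻¹ ≡ 1 (mod 13), so λ ≡ 1.
  x = λ² - 8 - 9 = 1 - 17 ≡ 10; y = λ·(8 - 10) - 2 ≡ 9. → (10, 9)
7P: (10, 9) + (9, 3). λ = (3 - 9)/(9 - 10) ≡ 7/12 mod 13. 12⁻¹ ≡ 12 (mod 13) since 12·12 = 144 ≡ 1, so λ ≡ 6.
  x = λ² - 10 - 9 = 36 - 19 ≡ 4; y = λ·(10 - 4) - 9 ≡ 1. → (4, 1)
8P: (4, 1) + (9, 3). λ = (3 - 1)/(9 - 4) ≡ 2/5 mod 13. 5⁻¹ ≡ 8 (mod 13) since 5·8 = 40 ≡ 1, so λ ≡ 3.
  x = λ² - 4 - 9 = 9 - 13 ≡ 9; y = λ·(4 - 9) - 1 ≡ 10. → (9, 10)
9P: (9, 10) + (9, 3): same x and y₁ ≡ -y₂, so the sum is ∞.
9P = ∞, so the order is 9.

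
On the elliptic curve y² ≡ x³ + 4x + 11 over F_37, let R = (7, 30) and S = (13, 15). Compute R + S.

(14, 6)

(7, 30) + (13, 15). λ = (15 - 30)/(13 - 7) ≡ 22/6 mod 37. 6⁻¹ ≡ 31 (mod 37) since 6·31 = 186 ≡ 1, so λ ≡ 16.
  x = λ² - 7 - 13 = 256 - 20 ≡ 14; y = λ·(7 - 14) - 30 ≡ 6. → (14, 6)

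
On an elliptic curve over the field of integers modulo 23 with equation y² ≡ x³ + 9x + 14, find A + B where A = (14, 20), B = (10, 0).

(14, 20) + (10, 0). λ = (0 - 20)/(10 - 14) ≡ 3/19 mod 23. 19⁻¹ ≡ 17 (mod 23) since 19·17 = 323 ≡ 1, so λ ≡ 5.
  x = λ² - 14 - 10 = 25 - 24 ≡ 1; y = λ·(14 - 1) - 20 ≡ 22. → (1, 22)

(1, 22)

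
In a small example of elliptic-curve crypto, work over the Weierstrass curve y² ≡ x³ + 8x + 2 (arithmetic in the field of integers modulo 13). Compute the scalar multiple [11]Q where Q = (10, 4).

Double-and-add on 11 = (1011)₂. Start with Q = (10, 4) for the leading 1-bit.
double: tangent at (10, 4): λ = (3·10² + 8)/(2·4) ≡ 9/8. 8⁻¹ ≡ 5 (mod 13), so λ ≡ 9·5 ≡ 6.
  x = λ² - 10 - 10 = 36 - 20 ≡ 3; y = λ·(10 - 3) - 4 ≡ 12. → (3, 12)
double: tangent at (3, 12): λ = (3·3² + 8)/(2·12) ≡ 9/11. 11⁻¹ ≡ 6 (mod 13), so λ ≡ 9·6 ≡ 2.
  x = λ² - 3 - 3 = 4 - 6 ≡ 11; y = λ·(3 - 11) - 12 ≡ 11. → (11, 11)
add Q: (11, 11) + (10, 4). λ = (4 - 11)/(10 - 11) ≡ 6/12 mod 13. 12⁻¹ ≡ 12 (mod 13) since 12·12 = 144 ≡ 1, so λ ≡ 7.
  x = λ² - 11 - 10 = 49 - 21 ≡ 2; y = λ·(11 - 2) - 11 ≡ 0. → (2, 0)
double: (2, 0) + (2, 0): same x and y₁ ≡ -y₂, so the sum is the point at infinity.
add Q: the point at infinity + (10, 4) = (10, 4) (identity).

(10, 4)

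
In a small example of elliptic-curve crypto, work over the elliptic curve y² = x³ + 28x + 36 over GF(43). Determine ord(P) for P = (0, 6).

11

2P: tangent at (0, 6): λ = (3·0² + 28)/(2·6) ≡ 28/12. 12⁻¹ ≡ 18 (mod 43) since 12·18 = 216 ≡ 1, so λ ≡ 28·18 ≡ 31.
  x = λ² - 0 - 0 = 961 - 0 ≡ 15; y = λ·(0 - 15) - 6 ≡ 2. → (15, 2)
3P: (15, 2) + (0, 6). λ = (6 - 2)/(0 - 15) ≡ 4/28 mod 43. 28⁻¹ ≡ 20 (mod 43), so λ ≡ 37.
  x = λ² - 15 - 0 = 1369 - 15 ≡ 21; y = λ·(15 - 21) - 2 ≡ 34. → (21, 34)
4P: (21, 34) + (0, 6). λ = (6 - 34)/(0 - 21) ≡ 15/22 mod 43. 22⁻¹ ≡ 2 (mod 43) since 22·2 = 44 ≡ 1, so λ ≡ 30.
  x = λ² - 21 - 0 = 900 - 21 ≡ 19; y = λ·(21 - 19) - 34 ≡ 26. → (19, 26)
5P: (19, 26) + (0, 6). λ = (6 - 26)/(0 - 19) ≡ 23/24 mod 43. 24⁻¹ ≡ 9 (mod 43), so λ ≡ 35.
  x = λ² - 19 - 0 = 1225 - 19 ≡ 2; y = λ·(19 - 2) - 26 ≡ 10. → (2, 10)
6P: (2, 10) + (0, 6). λ = (6 - 10)/(0 - 2) ≡ 39/41 mod 43. 41⁻¹ ≡ 21 (mod 43), so λ ≡ 2.
  x = λ² - 2 - 0 = 4 - 2 ≡ 2; y = λ·(2 - 2) - 10 ≡ 33. → (2, 33)
7P: (2, 33) + (0, 6). λ = (6 - 33)/(0 - 2) ≡ 16/41 mod 43. 41⁻¹ ≡ 21 (mod 43) since 41·21 = 861 ≡ 1, so λ ≡ 35.
  x = λ² - 2 - 0 = 1225 - 2 ≡ 19; y = λ·(2 - 19) - 33 ≡ 17. → (19, 17)
8P: (19, 17) + (0, 6). λ = (6 - 17)/(0 - 19) ≡ 32/24 mod 43. 24⁻¹ ≡ 9 (mod 43), so λ ≡ 30.
  x = λ² - 19 - 0 = 900 - 19 ≡ 21; y = λ·(19 - 21) - 17 ≡ 9. → (21, 9)
9P: (21, 9) + (0, 6). λ = (6 - 9)/(0 - 21) ≡ 40/22 mod 43. 22⁻¹ ≡ 2 (mod 43), so λ ≡ 37.
  x = λ² - 21 - 0 = 1369 - 21 ≡ 15; y = λ·(21 - 15) - 9 ≡ 41. → (15, 41)
10P: (15, 41) + (0, 6). λ = (6 - 41)/(0 - 15) ≡ 8/28 mod 43. 28⁻¹ ≡ 20 (mod 43) since 28·20 = 560 ≡ 1, so λ ≡ 31.
  x = λ² - 15 - 0 = 961 - 15 ≡ 0; y = λ·(15 - 0) - 41 ≡ 37. → (0, 37)
11P: (0, 37) + (0, 6): same x and y₁ ≡ -y₂, so the sum is ∞.
11P = ∞, so the order is 11.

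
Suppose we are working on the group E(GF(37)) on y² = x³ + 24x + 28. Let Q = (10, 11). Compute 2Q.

(7, 13)

tangent at (10, 11): λ = (3·10² + 24)/(2·11) ≡ 28/22. 22⁻¹ ≡ 32 (mod 37), so λ ≡ 28·32 ≡ 8.
  x = λ² - 10 - 10 = 64 - 20 ≡ 7; y = λ·(10 - 7) - 11 ≡ 13. → (7, 13)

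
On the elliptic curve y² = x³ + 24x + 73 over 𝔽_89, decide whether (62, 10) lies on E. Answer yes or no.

no

y² = 10² ≡ 11; x³ + 24x + 73 = 239889 ≡ 34 (mod 89). 11 ≠ 34.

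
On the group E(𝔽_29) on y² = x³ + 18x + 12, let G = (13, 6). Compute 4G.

(28, 14)

Repeated addition: build up to 4G.
2G: tangent at (13, 6): λ = (3·13² + 18)/(2·6) ≡ 3/12. 12⁻¹ ≡ 17 (mod 29), so λ ≡ 3·17 ≡ 22.
  x = λ² - 13 - 13 = 484 - 26 ≡ 23; y = λ·(13 - 23) - 6 ≡ 6. → (23, 6)
3G: (23, 6) + (13, 6). λ = (6 - 6)/(13 - 23) ≡ 0/19 mod 29. 19⁻¹ ≡ 26 (mod 29), so λ ≡ 0.
  x = λ² - 23 - 13 = 0 - 36 ≡ 22; y = λ·(23 - 22) - 6 ≡ 23. → (22, 23)
4G: (22, 23) + (13, 6). λ = (6 - 23)/(13 - 22) ≡ 12/20 mod 29. 20⁻¹ ≡ 16 (mod 29), so λ ≡ 18.
  x = λ² - 22 - 13 = 324 - 35 ≡ 28; y = λ·(22 - 28) - 23 ≡ 14. → (28, 14)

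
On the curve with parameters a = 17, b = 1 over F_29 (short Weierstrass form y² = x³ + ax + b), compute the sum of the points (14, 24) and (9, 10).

(14, 24) + (9, 10). λ = (10 - 24)/(9 - 14) ≡ 15/24 mod 29. 24⁻¹ ≡ 23 (mod 29), so λ ≡ 26.
  x = λ² - 14 - 9 = 676 - 23 ≡ 15; y = λ·(14 - 15) - 24 ≡ 8. → (15, 8)

(15, 8)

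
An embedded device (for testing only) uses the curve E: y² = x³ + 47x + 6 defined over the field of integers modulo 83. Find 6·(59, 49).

(11, 32)

Write G = (59, 49).
Double-and-add on 6 = (110)₂. Start with G = (59, 49) for the leading 1-bit.
double: tangent at (59, 49): λ = (3·59² + 47)/(2·49) ≡ 32/15. 15⁻¹ ≡ 72 (mod 83) since 15·72 = 1080 ≡ 1, so λ ≡ 32·72 ≡ 63.
  x = λ² - 59 - 59 = 3969 - 118 ≡ 33; y = λ·(59 - 33) - 49 ≡ 12. → (33, 12)
add G: (33, 12) + (59, 49). λ = (49 - 12)/(59 - 33) ≡ 37/26 mod 83. 26⁻¹ ≡ 16 (mod 83), so λ ≡ 11.
  x = λ² - 33 - 59 = 121 - 92 ≡ 29; y = λ·(33 - 29) - 12 ≡ 32. → (29, 32)
double: tangent at (29, 32): λ = (3·29² + 47)/(2·32) ≡ 80/64. 64⁻¹ ≡ 48 (mod 83) since 64·48 = 3072 ≡ 1, so λ ≡ 80·48 ≡ 22.
  x = λ² - 29 - 29 = 484 - 58 ≡ 11; y = λ·(29 - 11) - 32 ≡ 32. → (11, 32)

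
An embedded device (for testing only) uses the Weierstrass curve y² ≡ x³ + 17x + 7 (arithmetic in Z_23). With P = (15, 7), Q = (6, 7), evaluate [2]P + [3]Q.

First 2P:
Repeated addition: build up to 2P.
2P: tangent at (15, 7): λ = (3·15² + 17)/(2·7) ≡ 2/14. 14⁻¹ ≡ 5 (mod 23) since 14·5 = 70 ≡ 1, so λ ≡ 2·5 ≡ 10.
  x = λ² - 15 - 15 = 100 - 30 ≡ 1; y = λ·(15 - 1) - 7 ≡ 18. → (1, 18)
2P = (1, 18).
Next 3Q:
Repeated addition: build up to 3Q.
2Q: tangent at (6, 7): λ = (3·6² + 17)/(2·7) ≡ 10/14. 14⁻¹ ≡ 5 (mod 23), so λ ≡ 10·5 ≡ 4.
  x = λ² - 6 - 6 = 16 - 12 ≡ 4; y = λ·(6 - 4) - 7 ≡ 1. → (4, 1)
3Q: (4, 1) + (6, 7). λ = (7 - 1)/(6 - 4) ≡ 6/2 mod 23. 2⁻¹ ≡ 12 (mod 23), so λ ≡ 3.
  x = λ² - 4 - 6 = 9 - 10 ≡ 22; y = λ·(4 - 22) - 1 ≡ 14. → (22, 14)
3Q = (22, 14).
Finally 2P + 3Q:
(1, 18) + (22, 14). λ = (14 - 18)/(22 - 1) ≡ 19/21 mod 23. 21⁻¹ ≡ 11 (mod 23) since 21·11 = 231 ≡ 1, so λ ≡ 2.
  x = λ² - 1 - 22 = 4 - 23 ≡ 4; y = λ·(1 - 4) - 18 ≡ 22. → (4, 22)

(4, 22)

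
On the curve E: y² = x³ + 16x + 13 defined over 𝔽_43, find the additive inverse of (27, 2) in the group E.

(27, 41)

-(27, 2) = (27, -2 mod 43) = (27, 41).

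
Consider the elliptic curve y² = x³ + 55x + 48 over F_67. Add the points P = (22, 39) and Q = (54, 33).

(22, 39) + (54, 33). λ = (33 - 39)/(54 - 22) ≡ 61/32 mod 67. 32⁻¹ ≡ 44 (mod 67), so λ ≡ 4.
  x = λ² - 22 - 54 = 16 - 76 ≡ 7; y = λ·(22 - 7) - 39 ≡ 21. → (7, 21)

(7, 21)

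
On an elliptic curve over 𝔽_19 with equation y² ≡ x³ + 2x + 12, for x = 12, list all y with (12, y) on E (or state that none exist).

4, 15

x³ + 2x + 12 = 1764 ≡ 16 (mod 19).
Square roots of 16 mod 19: 4 and 15 (since 4² = 16 ≡ 16).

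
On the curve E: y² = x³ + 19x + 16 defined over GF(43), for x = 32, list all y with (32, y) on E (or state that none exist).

14, 29

x³ + 19x + 16 = 33392 ≡ 24 (mod 43).
Square roots of 24 mod 43: 14 and 29 (since 14² = 196 ≡ 24).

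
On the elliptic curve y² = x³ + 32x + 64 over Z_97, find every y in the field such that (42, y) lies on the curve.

none

x³ + 32x + 64 = 75496 ≡ 30 (mod 97).
30 is a non-residue mod 97; no y exists.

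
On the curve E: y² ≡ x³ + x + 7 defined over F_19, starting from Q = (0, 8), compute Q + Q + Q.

Repeated addition: build up to 3Q.
2Q: tangent at (0, 8): λ = (3·0² + 1)/(2·8) ≡ 1/16. 16⁻¹ ≡ 6 (mod 19) since 16·6 = 96 ≡ 1, so λ ≡ 1·6 ≡ 6.
  x = λ² - 0 - 0 = 36 - 0 ≡ 17; y = λ·(0 - 17) - 8 ≡ 4. → (17, 4)
3Q: (17, 4) + (0, 8). λ = (8 - 4)/(0 - 17) ≡ 4/2 mod 19. 2⁻¹ ≡ 10 (mod 19), so λ ≡ 2.
  x = λ² - 17 - 0 = 4 - 17 ≡ 6; y = λ·(17 - 6) - 4 ≡ 18. → (6, 18)

(6, 18)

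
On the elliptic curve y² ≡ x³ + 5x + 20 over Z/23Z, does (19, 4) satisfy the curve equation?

y² = 4² ≡ 16; x³ + 5x + 20 = 6974 ≡ 5 (mod 23). 16 ≠ 5.

no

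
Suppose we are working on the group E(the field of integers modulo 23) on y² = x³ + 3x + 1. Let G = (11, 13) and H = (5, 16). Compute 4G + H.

First 4G:
Repeated addition: build up to 4G.
2G: tangent at (11, 13): λ = (3·11² + 3)/(2·13) ≡ 21/3. 3⁻¹ ≡ 8 (mod 23) since 3·8 = 24 ≡ 1, so λ ≡ 21·8 ≡ 7.
  x = λ² - 11 - 11 = 49 - 22 ≡ 4; y = λ·(11 - 4) - 13 ≡ 13. → (4, 13)
3G: (4, 13) + (11, 13). λ = (13 - 13)/(11 - 4) ≡ 0/7 mod 23. 7⁻¹ ≡ 10 (mod 23), so λ ≡ 0.
  x = λ² - 4 - 11 = 0 - 15 ≡ 8; y = λ·(4 - 8) - 13 ≡ 10. → (8, 10)
4G: (8, 10) + (11, 13). λ = (13 - 10)/(11 - 8) ≡ 3/3 mod 23. 3⁻¹ ≡ 8 (mod 23) since 3·8 = 24 ≡ 1, so λ ≡ 1.
  x = λ² - 8 - 11 = 1 - 19 ≡ 5; y = λ·(8 - 5) - 10 ≡ 16. → (5, 16)
4G = (5, 16).
Finally 4G + H:
tangent at (5, 16): λ = (3·5² + 3)/(2·16) ≡ 9/9. 9⁻¹ ≡ 18 (mod 23), so λ ≡ 9·18 ≡ 1.
  x = λ² - 5 - 5 = 1 - 10 ≡ 14; y = λ·(5 - 14) - 16 ≡ 21. → (14, 21)

(14, 21)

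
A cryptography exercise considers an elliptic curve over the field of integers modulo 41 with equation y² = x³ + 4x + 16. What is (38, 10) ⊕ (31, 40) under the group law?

(38, 10) + (31, 40). λ = (40 - 10)/(31 - 38) ≡ 30/34 mod 41. 34⁻¹ ≡ 35 (mod 41), so λ ≡ 25.
  x = λ² - 38 - 31 = 625 - 69 ≡ 23; y = λ·(38 - 23) - 10 ≡ 37. → (23, 37)

(23, 37)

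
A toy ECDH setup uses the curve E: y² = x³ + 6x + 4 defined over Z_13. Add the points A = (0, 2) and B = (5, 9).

(0, 2) + (5, 9). λ = (9 - 2)/(5 - 0) ≡ 7/5 mod 13. 5⁻¹ ≡ 8 (mod 13), so λ ≡ 4.
  x = λ² - 0 - 5 = 16 - 5 ≡ 11; y = λ·(0 - 11) - 2 ≡ 6. → (11, 6)

(11, 6)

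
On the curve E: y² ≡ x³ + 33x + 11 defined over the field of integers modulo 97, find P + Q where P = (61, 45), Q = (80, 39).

(61, 45) + (80, 39). λ = (39 - 45)/(80 - 61) ≡ 91/19 mod 97. 19⁻¹ ≡ 46 (mod 97), so λ ≡ 15.
  x = λ² - 61 - 80 = 225 - 141 ≡ 84; y = λ·(61 - 84) - 45 ≡ 95. → (84, 95)

(84, 95)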